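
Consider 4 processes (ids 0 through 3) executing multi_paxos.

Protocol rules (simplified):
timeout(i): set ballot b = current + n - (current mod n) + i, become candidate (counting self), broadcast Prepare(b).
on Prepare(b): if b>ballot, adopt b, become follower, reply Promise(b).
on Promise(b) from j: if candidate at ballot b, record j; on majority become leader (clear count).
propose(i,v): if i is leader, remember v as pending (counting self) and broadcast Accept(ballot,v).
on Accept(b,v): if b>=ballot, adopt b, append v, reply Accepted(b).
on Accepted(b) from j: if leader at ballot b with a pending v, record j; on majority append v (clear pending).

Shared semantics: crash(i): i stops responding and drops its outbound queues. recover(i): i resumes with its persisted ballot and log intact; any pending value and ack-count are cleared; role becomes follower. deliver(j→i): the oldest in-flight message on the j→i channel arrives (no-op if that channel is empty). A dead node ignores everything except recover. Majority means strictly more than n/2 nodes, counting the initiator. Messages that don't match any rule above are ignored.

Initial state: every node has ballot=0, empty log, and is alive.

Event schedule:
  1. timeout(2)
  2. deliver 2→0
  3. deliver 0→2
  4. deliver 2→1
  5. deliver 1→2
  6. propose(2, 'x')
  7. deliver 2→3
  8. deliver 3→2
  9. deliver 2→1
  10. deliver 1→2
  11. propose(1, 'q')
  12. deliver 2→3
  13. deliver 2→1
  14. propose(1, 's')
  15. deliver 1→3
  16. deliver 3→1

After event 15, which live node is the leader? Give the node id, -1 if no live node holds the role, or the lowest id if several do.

2

[1] timeout(2) → N2(cand b6 [-])
[2] deliver 2→0 → N0(foll b6 [-])
[3] deliver 0→2 → ∅
[4] deliver 2→1 → N1(foll b6 [-])
[5] deliver 1→2 → N2(lead b6 [-])
[6] propose(2,'x') → ∅
[7] deliver 2→3 → N3(foll b6 [-])
[8] deliver 3→2 → ∅
[9] deliver 2→1 → N1(foll b6 [x])
[10] deliver 1→2 → ∅
[11] propose(1,'q') → ∅
[12] deliver 2→3 → N3(foll b6 [x])
[13] deliver 2→1 → ∅
[14] propose(1,'s') → ∅
[15] deliver 1→3 → ∅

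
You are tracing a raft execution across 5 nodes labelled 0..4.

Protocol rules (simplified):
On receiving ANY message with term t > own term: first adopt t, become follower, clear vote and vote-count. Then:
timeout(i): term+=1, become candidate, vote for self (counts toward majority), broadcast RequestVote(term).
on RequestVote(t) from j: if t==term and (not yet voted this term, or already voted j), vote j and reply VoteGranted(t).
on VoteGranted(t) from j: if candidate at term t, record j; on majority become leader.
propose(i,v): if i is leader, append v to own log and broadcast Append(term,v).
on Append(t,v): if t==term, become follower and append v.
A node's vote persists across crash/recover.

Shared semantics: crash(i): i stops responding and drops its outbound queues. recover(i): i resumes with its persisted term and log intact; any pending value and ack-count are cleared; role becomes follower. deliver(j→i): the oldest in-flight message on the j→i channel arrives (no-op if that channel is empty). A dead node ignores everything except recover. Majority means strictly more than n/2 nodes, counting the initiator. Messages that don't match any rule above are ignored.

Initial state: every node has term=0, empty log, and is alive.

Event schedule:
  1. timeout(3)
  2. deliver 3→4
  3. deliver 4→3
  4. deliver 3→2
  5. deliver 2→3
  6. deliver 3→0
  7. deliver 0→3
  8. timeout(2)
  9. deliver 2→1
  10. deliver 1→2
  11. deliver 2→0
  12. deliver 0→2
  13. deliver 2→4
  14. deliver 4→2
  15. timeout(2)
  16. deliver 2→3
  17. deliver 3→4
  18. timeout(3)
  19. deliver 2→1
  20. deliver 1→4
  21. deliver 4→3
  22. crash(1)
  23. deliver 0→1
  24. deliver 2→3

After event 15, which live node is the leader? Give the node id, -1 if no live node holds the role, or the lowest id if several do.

e1 timeout(3): 3[cand,t=1,-]
e2 deliver 3→4: 4[foll,t=1,-]
e3 deliver 4→3: ·
e4 deliver 3→2: 2[foll,t=1,-]
e5 deliver 2→3: 3[lead,t=1,-]
e6 deliver 3→0: 0[foll,t=1,-]
e7 deliver 0→3: ·
e8 timeout(2): 2[cand,t=2,-]
e9 deliver 2→1: 1[foll,t=2,-]
e10 deliver 1→2: ·
e11 deliver 2→0: 0[foll,t=2,-]
e12 deliver 0→2: 2[lead,t=2,-]
e13 deliver 2→4: 4[foll,t=2,-]
e14 deliver 4→2: ·
e15 timeout(2): 2[cand,t=3,-]

3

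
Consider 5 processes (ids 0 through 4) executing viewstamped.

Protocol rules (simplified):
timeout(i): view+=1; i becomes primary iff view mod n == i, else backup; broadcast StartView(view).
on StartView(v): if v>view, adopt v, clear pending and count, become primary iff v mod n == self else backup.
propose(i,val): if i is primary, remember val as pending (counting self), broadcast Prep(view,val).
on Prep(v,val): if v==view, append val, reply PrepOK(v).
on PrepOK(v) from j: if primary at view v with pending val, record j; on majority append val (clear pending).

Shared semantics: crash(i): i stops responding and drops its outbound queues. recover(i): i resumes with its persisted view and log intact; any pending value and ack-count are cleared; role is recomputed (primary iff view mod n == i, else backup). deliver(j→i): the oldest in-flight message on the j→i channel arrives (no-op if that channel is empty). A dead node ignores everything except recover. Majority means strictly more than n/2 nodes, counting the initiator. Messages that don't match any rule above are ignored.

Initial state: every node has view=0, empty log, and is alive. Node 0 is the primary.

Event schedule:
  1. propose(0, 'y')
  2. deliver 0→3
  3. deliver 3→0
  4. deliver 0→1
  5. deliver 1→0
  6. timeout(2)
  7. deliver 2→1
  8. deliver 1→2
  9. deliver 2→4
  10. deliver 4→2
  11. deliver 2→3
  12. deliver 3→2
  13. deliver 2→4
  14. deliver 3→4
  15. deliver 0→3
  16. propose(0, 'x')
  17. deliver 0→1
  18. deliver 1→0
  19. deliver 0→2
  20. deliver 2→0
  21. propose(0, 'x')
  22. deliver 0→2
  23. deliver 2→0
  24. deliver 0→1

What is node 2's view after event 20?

[1] propose(0,'y') → ∅
[2] deliver 0→3 → N3(back v0 [y])
[3] deliver 3→0 → ∅
[4] deliver 0→1 → N1(back v0 [y])
[5] deliver 1→0 → N0(prim v0 [y])
[6] timeout(2) → N2(back v1 [-])
[7] deliver 2→1 → N1(prim v1 [y])
[8] deliver 1→2 → ∅
[9] deliver 2→4 → N4(back v1 [-])
[10] deliver 4→2 → ∅
[11] deliver 2→3 → N3(back v1 [y])
[12] deliver 3→2 → ∅
[13] deliver 2→4 → ∅
[14] deliver 3→4 → ∅
[15] deliver 0→3 → ∅
[16] propose(0,'x') → ∅
[17] deliver 0→1 → ∅
[18] deliver 1→0 → ∅
[19] deliver 0→2 → ∅
[20] deliver 2→0 → N0(back v1 [y])

1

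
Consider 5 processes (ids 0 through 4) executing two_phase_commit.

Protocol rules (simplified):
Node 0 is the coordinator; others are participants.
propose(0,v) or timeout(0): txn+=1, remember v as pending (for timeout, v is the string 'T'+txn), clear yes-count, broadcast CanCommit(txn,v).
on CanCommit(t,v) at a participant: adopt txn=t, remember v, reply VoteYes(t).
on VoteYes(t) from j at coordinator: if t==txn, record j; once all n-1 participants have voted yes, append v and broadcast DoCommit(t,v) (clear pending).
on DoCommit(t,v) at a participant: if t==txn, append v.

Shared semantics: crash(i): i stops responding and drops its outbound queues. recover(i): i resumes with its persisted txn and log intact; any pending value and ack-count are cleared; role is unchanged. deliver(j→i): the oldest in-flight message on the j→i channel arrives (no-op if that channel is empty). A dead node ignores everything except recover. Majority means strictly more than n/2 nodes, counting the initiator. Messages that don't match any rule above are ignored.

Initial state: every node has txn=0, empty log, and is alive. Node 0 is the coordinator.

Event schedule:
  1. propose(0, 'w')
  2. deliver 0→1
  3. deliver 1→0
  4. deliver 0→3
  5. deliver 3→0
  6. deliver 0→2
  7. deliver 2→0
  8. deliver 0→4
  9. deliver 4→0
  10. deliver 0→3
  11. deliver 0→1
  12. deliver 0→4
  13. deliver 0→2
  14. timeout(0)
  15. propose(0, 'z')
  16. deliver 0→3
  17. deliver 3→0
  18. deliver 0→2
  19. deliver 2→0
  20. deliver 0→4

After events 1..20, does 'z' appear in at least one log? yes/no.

e1 propose(0,'w'): 0[coor,t=1,-]
e2 deliver 0→1: 1[part,t=1,-]
e3 deliver 1→0: ·
e4 deliver 0→3: 3[part,t=1,-]
e5 deliver 3→0: ·
e6 deliver 0→2: 2[part,t=1,-]
e7 deliver 2→0: ·
e8 deliver 0→4: 4[part,t=1,-]
e9 deliver 4→0: 0[coor,t=1,w]
e10 deliver 0→3: 3[part,t=1,w]
e11 deliver 0→1: 1[part,t=1,w]
e12 deliver 0→4: 4[part,t=1,w]
e13 deliver 0→2: 2[part,t=1,w]
e14 timeout(0): 0[coor,t=2,w]
e15 propose(0,'z'): 0[coor,t=3,w]
e16 deliver 0→3: 3[part,t=2,w]
e17 deliver 3→0: ·
e18 deliver 0→2: 2[part,t=2,w]
e19 deliver 2→0: ·
e20 deliver 0→4: 4[part,t=2,w]

no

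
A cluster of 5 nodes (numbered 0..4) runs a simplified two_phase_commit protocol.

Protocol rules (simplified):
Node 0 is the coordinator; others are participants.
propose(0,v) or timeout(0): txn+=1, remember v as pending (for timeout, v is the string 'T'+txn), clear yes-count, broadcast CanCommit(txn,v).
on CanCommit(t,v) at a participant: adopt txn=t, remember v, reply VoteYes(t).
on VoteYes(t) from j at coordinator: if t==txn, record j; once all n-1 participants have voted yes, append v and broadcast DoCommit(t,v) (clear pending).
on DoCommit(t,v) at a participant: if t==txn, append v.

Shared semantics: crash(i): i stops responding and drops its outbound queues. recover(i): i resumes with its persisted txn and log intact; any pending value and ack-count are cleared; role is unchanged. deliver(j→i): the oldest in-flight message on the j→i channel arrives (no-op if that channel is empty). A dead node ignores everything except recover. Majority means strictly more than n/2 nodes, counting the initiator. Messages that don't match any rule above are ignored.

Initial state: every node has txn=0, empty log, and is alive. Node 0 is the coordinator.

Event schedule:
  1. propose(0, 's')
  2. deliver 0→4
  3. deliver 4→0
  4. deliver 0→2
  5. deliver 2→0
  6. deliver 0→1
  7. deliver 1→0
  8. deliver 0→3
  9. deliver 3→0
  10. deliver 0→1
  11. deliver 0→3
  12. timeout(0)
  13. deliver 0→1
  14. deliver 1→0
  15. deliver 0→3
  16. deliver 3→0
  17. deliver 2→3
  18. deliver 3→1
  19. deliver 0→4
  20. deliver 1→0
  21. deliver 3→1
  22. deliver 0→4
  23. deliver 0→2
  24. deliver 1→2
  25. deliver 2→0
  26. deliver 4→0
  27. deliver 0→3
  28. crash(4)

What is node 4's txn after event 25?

2

1. propose(0,'s'):  <0:coor t1 ->
2. deliver 0→4:  <4:part t1 ->
3. deliver 4→0:  nop
4. deliver 0→2:  <2:part t1 ->
5. deliver 2→0:  nop
6. deliver 0→1:  <1:part t1 ->
7. deliver 1→0:  nop
8. deliver 0→3:  <3:part t1 ->
9. deliver 3→0:  <0:coor t1 s>
10. deliver 0→1:  <1:part t1 s>
11. deliver 0→3:  <3:part t1 s>
12. timeout(0):  <0:coor t2 s>
13. deliver 0→1:  <1:part t2 s>
14. deliver 1→0:  nop
15. deliver 0→3:  <3:part t2 s>
16. deliver 3→0:  nop
17. deliver 2→3:  nop
18. deliver 3→1:  nop
19. deliver 0→4:  <4:part t1 s>
20. deliver 1→0:  nop
21. deliver 3→1:  nop
22. deliver 0→4:  <4:part t2 s>
23. deliver 0→2:  <2:part t1 s>
24. deliver 1→2:  nop
25. deliver 2→0:  nop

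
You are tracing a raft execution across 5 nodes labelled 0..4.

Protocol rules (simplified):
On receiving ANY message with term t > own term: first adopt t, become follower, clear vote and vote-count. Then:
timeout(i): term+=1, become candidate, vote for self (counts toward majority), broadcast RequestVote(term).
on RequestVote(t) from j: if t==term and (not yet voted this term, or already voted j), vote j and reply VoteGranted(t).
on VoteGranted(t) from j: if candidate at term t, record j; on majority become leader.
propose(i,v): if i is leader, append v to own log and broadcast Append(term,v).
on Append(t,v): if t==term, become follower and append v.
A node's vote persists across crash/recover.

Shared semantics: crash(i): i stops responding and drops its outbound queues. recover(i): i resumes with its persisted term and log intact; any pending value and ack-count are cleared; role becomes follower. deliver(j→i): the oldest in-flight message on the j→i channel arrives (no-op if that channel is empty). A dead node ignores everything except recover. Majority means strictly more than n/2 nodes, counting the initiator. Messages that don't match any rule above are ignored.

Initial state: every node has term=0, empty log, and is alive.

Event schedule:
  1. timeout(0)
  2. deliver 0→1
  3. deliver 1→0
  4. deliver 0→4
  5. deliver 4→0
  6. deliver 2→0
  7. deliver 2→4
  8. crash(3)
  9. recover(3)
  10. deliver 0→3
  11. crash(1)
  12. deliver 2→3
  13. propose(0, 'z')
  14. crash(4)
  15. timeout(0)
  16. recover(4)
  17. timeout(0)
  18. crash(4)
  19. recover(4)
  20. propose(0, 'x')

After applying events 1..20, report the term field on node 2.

0

[1] timeout(0) → N0(cand t1 [-])
[2] deliver 0→1 → N1(foll t1 [-])
[3] deliver 1→0 → ∅
[4] deliver 0→4 → N4(foll t1 [-])
[5] deliver 4→0 → N0(lead t1 [-])
[6] deliver 2→0 → ∅
[7] deliver 2→4 → ∅
[8] crash(3) → N3(✗foll t0 [-])
[9] recover(3) → N3(foll t0 [-])
[10] deliver 0→3 → N3(foll t1 [-])
[11] crash(1) → N1(✗foll t1 [-])
[12] deliver 2→3 → ∅
[13] propose(0,'z') → N0(lead t1 [z])
[14] crash(4) → N4(✗foll t1 [-])
[15] timeout(0) → N0(cand t2 [z])
[16] recover(4) → N4(foll t1 [-])
[17] timeout(0) → N0(cand t3 [z])
[18] crash(4) → N4(✗foll t1 [-])
[19] recover(4) → N4(foll t1 [-])
[20] propose(0,'x') → ∅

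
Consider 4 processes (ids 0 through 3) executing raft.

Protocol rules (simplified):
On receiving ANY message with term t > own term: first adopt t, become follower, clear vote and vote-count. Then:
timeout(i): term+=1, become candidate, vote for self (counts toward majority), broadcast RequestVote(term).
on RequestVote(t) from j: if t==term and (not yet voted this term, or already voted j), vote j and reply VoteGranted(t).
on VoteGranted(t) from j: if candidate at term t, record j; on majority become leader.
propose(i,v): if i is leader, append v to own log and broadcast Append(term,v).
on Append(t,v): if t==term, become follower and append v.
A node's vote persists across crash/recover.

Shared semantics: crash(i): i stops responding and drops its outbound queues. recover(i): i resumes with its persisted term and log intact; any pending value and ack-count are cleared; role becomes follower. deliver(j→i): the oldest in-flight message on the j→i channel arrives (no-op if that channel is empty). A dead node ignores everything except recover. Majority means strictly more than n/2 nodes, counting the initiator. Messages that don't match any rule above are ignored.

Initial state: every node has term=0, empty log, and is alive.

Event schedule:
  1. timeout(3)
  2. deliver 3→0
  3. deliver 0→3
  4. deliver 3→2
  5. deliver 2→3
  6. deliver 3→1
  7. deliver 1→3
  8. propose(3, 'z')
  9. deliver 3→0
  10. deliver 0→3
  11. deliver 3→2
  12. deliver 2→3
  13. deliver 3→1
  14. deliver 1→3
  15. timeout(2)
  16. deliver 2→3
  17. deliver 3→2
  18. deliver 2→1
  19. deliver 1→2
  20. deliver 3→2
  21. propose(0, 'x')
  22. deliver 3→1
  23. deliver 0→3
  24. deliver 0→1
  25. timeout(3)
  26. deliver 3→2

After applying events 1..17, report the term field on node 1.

1

after 1 — timeout(3): n3:cand/t1/[-]
after 2 — deliver 3→0: n0:foll/t1/[-]
after 3 — deliver 0→3: ·
after 4 — deliver 3→2: n2:foll/t1/[-]
after 5 — deliver 2→3: n3:lead/t1/[-]
after 6 — deliver 3→1: n1:foll/t1/[-]
after 7 — deliver 1→3: ·
after 8 — propose(3,'z'): n3:lead/t1/[z]
after 9 — deliver 3→0: n0:foll/t1/[z]
after 10 — deliver 0→3: ·
after 11 — deliver 3→2: n2:foll/t1/[z]
after 12 — deliver 2→3: ·
after 13 — deliver 3→1: n1:foll/t1/[z]
after 14 — deliver 1→3: ·
after 15 — timeout(2): n2:cand/t2/[z]
after 16 — deliver 2→3: n3:foll/t2/[z]
after 17 — deliver 3→2: ·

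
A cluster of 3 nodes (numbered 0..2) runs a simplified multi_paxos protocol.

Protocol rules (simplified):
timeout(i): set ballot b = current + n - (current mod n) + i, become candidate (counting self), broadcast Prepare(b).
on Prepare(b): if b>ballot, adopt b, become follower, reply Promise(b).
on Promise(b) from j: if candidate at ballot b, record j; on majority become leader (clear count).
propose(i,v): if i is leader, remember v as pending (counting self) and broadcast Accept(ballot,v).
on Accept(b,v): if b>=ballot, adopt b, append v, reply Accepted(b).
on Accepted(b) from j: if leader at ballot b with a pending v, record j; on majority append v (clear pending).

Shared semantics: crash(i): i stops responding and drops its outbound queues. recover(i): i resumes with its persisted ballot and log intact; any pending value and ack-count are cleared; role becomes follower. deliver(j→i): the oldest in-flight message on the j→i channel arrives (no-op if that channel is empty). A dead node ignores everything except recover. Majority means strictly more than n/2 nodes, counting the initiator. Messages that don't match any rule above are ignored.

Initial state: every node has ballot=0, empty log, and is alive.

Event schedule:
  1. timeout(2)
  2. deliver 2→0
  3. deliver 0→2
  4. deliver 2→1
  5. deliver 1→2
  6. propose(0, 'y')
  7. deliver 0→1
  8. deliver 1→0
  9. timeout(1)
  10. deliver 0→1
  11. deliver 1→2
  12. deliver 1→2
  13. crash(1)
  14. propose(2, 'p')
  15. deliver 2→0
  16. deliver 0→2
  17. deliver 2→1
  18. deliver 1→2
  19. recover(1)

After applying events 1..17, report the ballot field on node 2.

[1] timeout(2) → N2(cand b5 [-])
[2] deliver 2→0 → N0(foll b5 [-])
[3] deliver 0→2 → N2(lead b5 [-])
[4] deliver 2→1 → N1(foll b5 [-])
[5] deliver 1→2 → ∅
[6] propose(0,'y') → ∅
[7] deliver 0→1 → ∅
[8] deliver 1→0 → ∅
[9] timeout(1) → N1(cand b7 [-])
[10] deliver 0→1 → ∅
[11] deliver 1→2 → N2(foll b7 [-])
[12] deliver 1→2 → ∅
[13] crash(1) → N1(✗cand b7 [-])
[14] propose(2,'p') → ∅
[15] deliver 2→0 → ∅
[16] deliver 0→2 → ∅
[17] deliver 2→1 → ∅

7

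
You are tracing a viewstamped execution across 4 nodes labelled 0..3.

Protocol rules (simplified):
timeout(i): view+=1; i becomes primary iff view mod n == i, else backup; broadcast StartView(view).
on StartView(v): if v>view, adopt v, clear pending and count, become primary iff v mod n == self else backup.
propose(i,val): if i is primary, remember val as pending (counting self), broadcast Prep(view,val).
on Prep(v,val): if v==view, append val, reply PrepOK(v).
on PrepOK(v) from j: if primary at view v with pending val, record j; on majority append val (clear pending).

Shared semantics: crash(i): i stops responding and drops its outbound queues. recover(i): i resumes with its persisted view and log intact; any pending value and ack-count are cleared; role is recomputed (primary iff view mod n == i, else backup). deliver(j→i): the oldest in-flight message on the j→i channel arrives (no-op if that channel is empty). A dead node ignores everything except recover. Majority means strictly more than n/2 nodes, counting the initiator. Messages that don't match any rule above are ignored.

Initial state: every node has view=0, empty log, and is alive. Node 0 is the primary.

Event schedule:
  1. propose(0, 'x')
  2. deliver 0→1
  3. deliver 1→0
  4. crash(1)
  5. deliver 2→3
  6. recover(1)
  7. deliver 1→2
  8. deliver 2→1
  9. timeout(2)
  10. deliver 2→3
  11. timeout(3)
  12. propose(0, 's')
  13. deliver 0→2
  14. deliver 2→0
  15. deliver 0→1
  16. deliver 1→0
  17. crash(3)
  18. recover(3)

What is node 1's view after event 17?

0

e1 propose(0,'x'): ·
e2 deliver 0→1: 1[back,v=0,x]
e3 deliver 1→0: ·
e4 crash(1): 1[✗back,v=0,x]
e5 deliver 2→3: ·
e6 recover(1): 1[back,v=0,x]
e7 deliver 1→2: ·
e8 deliver 2→1: ·
e9 timeout(2): 2[back,v=1,-]
e10 deliver 2→3: 3[back,v=1,-]
e11 timeout(3): 3[back,v=2,-]
e12 propose(0,'s'): ·
e13 deliver 0→2: ·
e14 deliver 2→0: 0[back,v=1,-]
e15 deliver 0→1: 1[back,v=0,x,s]
e16 deliver 1→0: ·
e17 crash(3): 3[✗back,v=2,-]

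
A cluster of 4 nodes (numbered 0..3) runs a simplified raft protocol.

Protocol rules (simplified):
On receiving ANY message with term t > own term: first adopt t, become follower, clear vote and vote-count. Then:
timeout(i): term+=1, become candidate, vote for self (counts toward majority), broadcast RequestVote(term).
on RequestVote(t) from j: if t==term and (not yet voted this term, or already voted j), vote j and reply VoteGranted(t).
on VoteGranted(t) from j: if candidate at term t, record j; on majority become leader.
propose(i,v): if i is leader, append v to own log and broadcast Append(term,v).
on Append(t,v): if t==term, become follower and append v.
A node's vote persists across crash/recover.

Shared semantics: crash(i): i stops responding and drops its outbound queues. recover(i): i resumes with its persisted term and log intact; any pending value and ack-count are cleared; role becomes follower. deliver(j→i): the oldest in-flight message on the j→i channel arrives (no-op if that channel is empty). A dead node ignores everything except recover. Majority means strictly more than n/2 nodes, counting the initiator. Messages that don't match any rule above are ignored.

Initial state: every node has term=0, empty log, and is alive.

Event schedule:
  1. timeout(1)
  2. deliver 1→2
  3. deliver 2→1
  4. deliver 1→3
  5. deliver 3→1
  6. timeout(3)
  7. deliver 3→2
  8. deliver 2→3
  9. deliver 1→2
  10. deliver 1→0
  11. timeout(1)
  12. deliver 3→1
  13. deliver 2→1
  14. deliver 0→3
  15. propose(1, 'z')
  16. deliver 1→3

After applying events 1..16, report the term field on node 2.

2

after 1 — timeout(1): n1:cand/t1/[-]
after 2 — deliver 1→2: n2:foll/t1/[-]
after 3 — deliver 2→1: ·
after 4 — deliver 1→3: n3:foll/t1/[-]
after 5 — deliver 3→1: n1:lead/t1/[-]
after 6 — timeout(3): n3:cand/t2/[-]
after 7 — deliver 3→2: n2:foll/t2/[-]
after 8 — deliver 2→3: ·
after 9 — deliver 1→2: ·
after 10 — deliver 1→0: n0:foll/t1/[-]
after 11 — timeout(1): n1:cand/t2/[-]
after 12 — deliver 3→1: ·
after 13 — deliver 2→1: ·
after 14 — deliver 0→3: ·
after 15 — propose(1,'z'): ·
after 16 — deliver 1→3: ·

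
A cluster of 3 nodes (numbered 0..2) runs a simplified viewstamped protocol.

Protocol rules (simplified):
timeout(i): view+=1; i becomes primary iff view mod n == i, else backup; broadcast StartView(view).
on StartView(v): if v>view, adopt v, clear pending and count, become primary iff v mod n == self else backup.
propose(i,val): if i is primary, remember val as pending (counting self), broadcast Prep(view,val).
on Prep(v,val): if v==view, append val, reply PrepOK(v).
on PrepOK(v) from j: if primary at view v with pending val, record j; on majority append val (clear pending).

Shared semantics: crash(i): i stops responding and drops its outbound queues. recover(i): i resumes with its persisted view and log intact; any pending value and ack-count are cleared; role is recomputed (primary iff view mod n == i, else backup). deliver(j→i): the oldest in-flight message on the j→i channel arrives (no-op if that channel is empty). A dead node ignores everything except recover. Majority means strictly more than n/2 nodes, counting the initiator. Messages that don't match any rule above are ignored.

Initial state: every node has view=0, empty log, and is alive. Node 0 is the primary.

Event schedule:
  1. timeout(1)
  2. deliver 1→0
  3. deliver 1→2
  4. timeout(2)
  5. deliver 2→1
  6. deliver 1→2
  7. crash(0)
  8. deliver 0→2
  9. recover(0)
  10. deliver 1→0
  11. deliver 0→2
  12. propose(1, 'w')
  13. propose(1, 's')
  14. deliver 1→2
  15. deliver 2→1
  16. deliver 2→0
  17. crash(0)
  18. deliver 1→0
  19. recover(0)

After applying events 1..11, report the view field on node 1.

2

step 1 timeout(1): 1={prim,v=1,log=-}
step 2 deliver 1→0: 0={back,v=1,log=-}
step 3 deliver 1→2: 2={back,v=1,log=-}
step 4 timeout(2): 2={prim,v=2,log=-}
step 5 deliver 2→1: 1={back,v=2,log=-}
step 6 deliver 1→2: —
step 7 crash(0): 0={✗back,v=1,log=-}
step 8 deliver 0→2: —
step 9 recover(0): 0={back,v=1,log=-}
step 10 deliver 1→0: —
step 11 deliver 0→2: —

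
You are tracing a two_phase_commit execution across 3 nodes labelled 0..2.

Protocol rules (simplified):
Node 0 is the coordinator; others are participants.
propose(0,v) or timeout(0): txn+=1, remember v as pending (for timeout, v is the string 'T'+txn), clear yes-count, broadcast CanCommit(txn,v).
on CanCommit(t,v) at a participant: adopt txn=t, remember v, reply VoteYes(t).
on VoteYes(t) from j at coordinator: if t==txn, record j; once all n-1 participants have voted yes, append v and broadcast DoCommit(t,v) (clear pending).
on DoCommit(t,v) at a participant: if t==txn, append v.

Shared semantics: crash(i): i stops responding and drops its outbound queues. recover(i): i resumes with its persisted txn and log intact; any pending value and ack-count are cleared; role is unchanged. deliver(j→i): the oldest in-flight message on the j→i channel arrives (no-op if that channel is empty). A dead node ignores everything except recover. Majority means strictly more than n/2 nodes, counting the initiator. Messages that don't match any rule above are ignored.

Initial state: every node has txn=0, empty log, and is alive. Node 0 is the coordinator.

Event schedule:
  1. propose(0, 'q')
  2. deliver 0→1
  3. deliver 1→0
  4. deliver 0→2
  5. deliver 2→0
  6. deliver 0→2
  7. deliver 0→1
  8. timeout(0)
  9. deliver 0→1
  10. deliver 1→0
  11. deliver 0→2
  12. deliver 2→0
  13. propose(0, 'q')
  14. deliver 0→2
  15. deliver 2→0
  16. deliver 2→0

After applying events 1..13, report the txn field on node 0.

3

[1] propose(0,'q') → N0(coor t1 [-])
[2] deliver 0→1 → N1(part t1 [-])
[3] deliver 1→0 → ∅
[4] deliver 0→2 → N2(part t1 [-])
[5] deliver 2→0 → N0(coor t1 [q])
[6] deliver 0→2 → N2(part t1 [q])
[7] deliver 0→1 → N1(part t1 [q])
[8] timeout(0) → N0(coor t2 [q])
[9] deliver 0→1 → N1(part t2 [q])
[10] deliver 1→0 → ∅
[11] deliver 0→2 → N2(part t2 [q])
[12] deliver 2→0 → N0(coor t2 [q,T2])
[13] propose(0,'q') → N0(coor t3 [q,T2])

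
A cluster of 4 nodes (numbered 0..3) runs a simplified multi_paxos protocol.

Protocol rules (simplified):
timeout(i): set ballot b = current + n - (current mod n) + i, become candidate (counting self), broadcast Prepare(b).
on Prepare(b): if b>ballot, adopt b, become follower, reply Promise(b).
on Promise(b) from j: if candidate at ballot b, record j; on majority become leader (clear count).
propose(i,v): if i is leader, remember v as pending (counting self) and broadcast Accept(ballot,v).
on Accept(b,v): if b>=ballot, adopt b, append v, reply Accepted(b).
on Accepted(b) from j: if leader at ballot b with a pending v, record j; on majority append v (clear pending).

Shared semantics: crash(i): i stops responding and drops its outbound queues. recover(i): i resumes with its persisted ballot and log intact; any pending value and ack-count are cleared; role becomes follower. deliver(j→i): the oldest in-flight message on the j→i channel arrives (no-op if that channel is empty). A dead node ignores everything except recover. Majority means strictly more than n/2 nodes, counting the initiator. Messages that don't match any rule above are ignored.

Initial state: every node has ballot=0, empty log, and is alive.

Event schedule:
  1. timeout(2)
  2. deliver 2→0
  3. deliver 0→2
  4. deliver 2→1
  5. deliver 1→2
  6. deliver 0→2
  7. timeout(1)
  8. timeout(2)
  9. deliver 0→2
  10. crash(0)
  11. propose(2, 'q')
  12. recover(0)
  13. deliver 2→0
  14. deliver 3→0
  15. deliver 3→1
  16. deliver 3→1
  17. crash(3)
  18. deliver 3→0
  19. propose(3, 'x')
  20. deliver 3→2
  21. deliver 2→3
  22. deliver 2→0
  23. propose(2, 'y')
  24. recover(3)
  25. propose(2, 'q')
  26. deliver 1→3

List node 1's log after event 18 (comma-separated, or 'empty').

empty

[1] timeout(2) → N2(cand b6 [-])
[2] deliver 2→0 → N0(foll b6 [-])
[3] deliver 0→2 → ∅
[4] deliver 2→1 → N1(foll b6 [-])
[5] deliver 1→2 → N2(lead b6 [-])
[6] deliver 0→2 → ∅
[7] timeout(1) → N1(cand b9 [-])
[8] timeout(2) → N2(cand b10 [-])
[9] deliver 0→2 → ∅
[10] crash(0) → N0(✗foll b6 [-])
[11] propose(2,'q') → ∅
[12] recover(0) → N0(foll b6 [-])
[13] deliver 2→0 → N0(foll b10 [-])
[14] deliver 3→0 → ∅
[15] deliver 3→1 → ∅
[16] deliver 3→1 → ∅
[17] crash(3) → N3(✗foll b0 [-])
[18] deliver 3→0 → ∅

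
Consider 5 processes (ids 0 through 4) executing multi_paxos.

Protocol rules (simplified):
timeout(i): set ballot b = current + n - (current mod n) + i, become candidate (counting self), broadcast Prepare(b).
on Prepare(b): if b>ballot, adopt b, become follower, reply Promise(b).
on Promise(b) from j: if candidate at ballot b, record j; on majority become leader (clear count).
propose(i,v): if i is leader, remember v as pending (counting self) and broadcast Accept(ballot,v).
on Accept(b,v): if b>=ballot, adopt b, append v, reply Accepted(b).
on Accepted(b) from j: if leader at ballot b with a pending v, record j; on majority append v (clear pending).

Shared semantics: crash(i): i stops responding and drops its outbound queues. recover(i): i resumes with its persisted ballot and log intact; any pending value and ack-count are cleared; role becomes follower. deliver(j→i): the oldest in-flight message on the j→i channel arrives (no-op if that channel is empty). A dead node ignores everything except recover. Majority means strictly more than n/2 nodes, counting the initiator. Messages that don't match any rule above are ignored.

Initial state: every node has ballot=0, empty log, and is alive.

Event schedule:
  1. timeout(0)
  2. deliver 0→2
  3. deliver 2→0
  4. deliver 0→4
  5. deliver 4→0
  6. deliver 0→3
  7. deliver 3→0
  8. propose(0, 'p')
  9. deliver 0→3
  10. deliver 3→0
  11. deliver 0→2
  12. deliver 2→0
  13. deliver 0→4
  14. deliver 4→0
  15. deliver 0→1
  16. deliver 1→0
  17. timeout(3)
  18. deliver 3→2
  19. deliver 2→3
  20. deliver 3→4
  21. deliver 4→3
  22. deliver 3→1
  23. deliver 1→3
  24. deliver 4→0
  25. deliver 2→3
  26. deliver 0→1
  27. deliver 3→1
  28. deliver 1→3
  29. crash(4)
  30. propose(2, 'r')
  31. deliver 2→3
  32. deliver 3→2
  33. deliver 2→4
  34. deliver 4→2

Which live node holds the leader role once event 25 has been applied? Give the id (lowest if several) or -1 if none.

1. timeout(0):  <0:cand b5 ->
2. deliver 0→2:  <2:foll b5 ->
3. deliver 2→0:  nop
4. deliver 0→4:  <4:foll b5 ->
5. deliver 4→0:  <0:lead b5 ->
6. deliver 0→3:  <3:foll b5 ->
7. deliver 3→0:  nop
8. propose(0,'p'):  nop
9. deliver 0→3:  <3:foll b5 p>
10. deliver 3→0:  nop
11. deliver 0→2:  <2:foll b5 p>
12. deliver 2→0:  <0:lead b5 p>
13. deliver 0→4:  <4:foll b5 p>
14. deliver 4→0:  nop
15. deliver 0→1:  <1:foll b5 ->
16. deliver 1→0:  nop
17. timeout(3):  <3:cand b13 p>
18. deliver 3→2:  <2:foll b13 p>
19. deliver 2→3:  nop
20. deliver 3→4:  <4:foll b13 p>
21. deliver 4→3:  <3:lead b13 p>
22. deliver 3→1:  <1:foll b13 ->
23. deliver 1→3:  nop
24. deliver 4→0:  nop
25. deliver 2→3:  nop

0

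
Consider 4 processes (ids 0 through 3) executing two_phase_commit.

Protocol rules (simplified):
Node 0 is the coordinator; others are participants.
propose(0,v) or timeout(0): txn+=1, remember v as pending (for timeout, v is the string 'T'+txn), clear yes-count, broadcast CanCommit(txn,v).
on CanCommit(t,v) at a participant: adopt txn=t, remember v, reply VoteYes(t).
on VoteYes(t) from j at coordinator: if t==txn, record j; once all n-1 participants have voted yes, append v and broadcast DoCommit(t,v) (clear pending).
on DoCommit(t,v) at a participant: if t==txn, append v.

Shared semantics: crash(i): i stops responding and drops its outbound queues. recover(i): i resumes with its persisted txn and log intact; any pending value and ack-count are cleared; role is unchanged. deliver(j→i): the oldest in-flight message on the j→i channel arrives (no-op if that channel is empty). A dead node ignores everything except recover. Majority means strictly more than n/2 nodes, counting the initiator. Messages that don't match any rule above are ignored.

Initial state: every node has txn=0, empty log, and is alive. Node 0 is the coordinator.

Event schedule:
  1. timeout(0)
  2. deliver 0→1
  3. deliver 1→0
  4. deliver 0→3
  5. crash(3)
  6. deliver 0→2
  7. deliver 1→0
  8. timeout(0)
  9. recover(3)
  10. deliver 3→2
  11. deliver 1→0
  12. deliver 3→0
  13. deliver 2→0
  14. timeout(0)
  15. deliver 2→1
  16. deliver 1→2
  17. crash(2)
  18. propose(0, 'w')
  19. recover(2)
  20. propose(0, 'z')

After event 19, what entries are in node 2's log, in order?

step 1 timeout(0): 0={coor,t=1,log=-}
step 2 deliver 0→1: 1={part,t=1,log=-}
step 3 deliver 1→0: —
step 4 deliver 0→3: 3={part,t=1,log=-}
step 5 crash(3): 3={✗part,t=1,log=-}
step 6 deliver 0→2: 2={part,t=1,log=-}
step 7 deliver 1→0: —
step 8 timeout(0): 0={coor,t=2,log=-}
step 9 recover(3): 3={part,t=1,log=-}
step 10 deliver 3→2: —
step 11 deliver 1→0: —
step 12 deliver 3→0: —
step 13 deliver 2→0: —
step 14 timeout(0): 0={coor,t=3,log=-}
step 15 deliver 2→1: —
step 16 deliver 1→2: —
step 17 crash(2): 2={✗part,t=1,log=-}
step 18 propose(0,'w'): 0={coor,t=4,log=-}
step 19 recover(2): 2={part,t=1,log=-}

empty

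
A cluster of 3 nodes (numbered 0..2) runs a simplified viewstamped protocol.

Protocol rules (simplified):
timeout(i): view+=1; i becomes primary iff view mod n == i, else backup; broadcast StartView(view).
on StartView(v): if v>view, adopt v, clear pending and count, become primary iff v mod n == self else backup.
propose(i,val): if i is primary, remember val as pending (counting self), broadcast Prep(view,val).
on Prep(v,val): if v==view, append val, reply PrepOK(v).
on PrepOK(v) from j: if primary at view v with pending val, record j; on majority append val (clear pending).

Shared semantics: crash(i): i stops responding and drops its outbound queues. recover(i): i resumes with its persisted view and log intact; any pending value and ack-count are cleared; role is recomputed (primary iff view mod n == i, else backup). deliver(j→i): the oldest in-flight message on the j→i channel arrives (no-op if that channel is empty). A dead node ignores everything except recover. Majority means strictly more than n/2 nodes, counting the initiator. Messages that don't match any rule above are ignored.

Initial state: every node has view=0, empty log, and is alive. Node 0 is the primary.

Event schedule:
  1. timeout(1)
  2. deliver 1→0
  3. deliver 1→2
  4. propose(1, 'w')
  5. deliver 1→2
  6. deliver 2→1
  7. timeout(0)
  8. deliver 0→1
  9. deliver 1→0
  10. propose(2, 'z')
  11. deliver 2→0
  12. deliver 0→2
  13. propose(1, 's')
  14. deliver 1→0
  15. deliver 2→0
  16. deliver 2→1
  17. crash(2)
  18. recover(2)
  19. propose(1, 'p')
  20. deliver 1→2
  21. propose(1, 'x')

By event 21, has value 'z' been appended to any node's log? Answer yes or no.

no

1. timeout(1):  <1:prim v1 ->
2. deliver 1→0:  <0:back v1 ->
3. deliver 1→2:  <2:back v1 ->
4. propose(1,'w'):  nop
5. deliver 1→2:  <2:back v1 w>
6. deliver 2→1:  <1:prim v1 w>
7. timeout(0):  <0:back v2 ->
8. deliver 0→1:  <1:back v2 w>
9. deliver 1→0:  nop
10. propose(2,'z'):  nop
11. deliver 2→0:  nop
12. deliver 0→2:  <2:prim v2 w>
13. propose(1,'s'):  nop
14. deliver 1→0:  nop
15. deliver 2→0:  nop
16. deliver 2→1:  nop
17. crash(2):  <2:✗prim v2 w>
18. recover(2):  <2:prim v2 w>
19. propose(1,'p'):  nop
20. deliver 1→2:  nop
21. propose(1,'x'):  nop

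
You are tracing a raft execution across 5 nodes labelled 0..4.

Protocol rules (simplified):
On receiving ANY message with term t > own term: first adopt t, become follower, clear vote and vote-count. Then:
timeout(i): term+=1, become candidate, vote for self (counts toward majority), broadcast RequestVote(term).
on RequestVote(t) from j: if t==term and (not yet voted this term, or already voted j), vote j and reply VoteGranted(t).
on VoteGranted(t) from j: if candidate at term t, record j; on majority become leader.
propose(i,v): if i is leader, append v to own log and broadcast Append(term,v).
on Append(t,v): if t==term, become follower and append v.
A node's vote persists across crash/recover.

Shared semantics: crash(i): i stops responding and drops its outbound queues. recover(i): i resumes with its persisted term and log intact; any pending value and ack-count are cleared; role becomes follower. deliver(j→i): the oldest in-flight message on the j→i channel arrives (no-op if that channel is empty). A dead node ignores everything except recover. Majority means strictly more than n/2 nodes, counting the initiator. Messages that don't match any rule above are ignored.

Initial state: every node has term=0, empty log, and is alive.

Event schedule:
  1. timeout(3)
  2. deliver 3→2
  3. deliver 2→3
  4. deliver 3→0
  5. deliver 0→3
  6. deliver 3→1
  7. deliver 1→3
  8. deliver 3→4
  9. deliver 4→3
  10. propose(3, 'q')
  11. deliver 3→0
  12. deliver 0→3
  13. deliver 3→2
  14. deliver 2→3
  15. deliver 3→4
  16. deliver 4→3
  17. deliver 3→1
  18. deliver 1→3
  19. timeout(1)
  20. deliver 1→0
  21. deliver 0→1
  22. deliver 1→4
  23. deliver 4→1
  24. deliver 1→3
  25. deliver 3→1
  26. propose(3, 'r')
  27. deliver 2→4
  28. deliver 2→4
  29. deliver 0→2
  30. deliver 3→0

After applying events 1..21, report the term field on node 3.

1. timeout(3):  <3:cand t1 ->
2. deliver 3→2:  <2:foll t1 ->
3. deliver 2→3:  nop
4. deliver 3→0:  <0:foll t1 ->
5. deliver 0→3:  <3:lead t1 ->
6. deliver 3→1:  <1:foll t1 ->
7. deliver 1→3:  nop
8. deliver 3→4:  <4:foll t1 ->
9. deliver 4→3:  nop
10. propose(3,'q'):  <3:lead t1 q>
11. deliver 3→0:  <0:foll t1 q>
12. deliver 0→3:  nop
13. deliver 3→2:  <2:foll t1 q>
14. deliver 2→3:  nop
15. deliver 3→4:  <4:foll t1 q>
16. deliver 4→3:  nop
17. deliver 3→1:  <1:foll t1 q>
18. deliver 1→3:  nop
19. timeout(1):  <1:cand t2 q>
20. deliver 1→0:  <0:foll t2 q>
21. deliver 0→1:  nop

1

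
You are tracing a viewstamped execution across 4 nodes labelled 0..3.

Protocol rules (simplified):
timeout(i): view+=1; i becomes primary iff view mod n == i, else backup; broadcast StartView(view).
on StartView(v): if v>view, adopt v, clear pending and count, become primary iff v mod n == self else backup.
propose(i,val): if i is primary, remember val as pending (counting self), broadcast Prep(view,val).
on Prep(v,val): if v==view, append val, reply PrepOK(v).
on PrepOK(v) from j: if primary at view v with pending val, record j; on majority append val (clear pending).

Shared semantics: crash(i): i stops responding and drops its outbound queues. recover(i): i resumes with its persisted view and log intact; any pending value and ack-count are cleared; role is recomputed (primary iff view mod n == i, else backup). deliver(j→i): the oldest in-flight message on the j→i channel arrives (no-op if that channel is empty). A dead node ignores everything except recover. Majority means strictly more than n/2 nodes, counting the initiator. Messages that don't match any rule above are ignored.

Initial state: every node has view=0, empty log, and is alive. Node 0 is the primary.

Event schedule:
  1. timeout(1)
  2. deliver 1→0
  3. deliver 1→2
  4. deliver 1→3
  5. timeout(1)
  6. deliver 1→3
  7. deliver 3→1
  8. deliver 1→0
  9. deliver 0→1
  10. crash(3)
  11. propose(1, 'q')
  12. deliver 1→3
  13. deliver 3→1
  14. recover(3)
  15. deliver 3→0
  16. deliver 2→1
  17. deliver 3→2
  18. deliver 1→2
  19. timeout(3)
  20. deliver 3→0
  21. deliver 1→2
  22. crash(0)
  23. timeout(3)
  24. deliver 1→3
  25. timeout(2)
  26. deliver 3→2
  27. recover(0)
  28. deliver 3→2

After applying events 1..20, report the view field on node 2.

[1] timeout(1) → N1(prim v1 [-])
[2] deliver 1→0 → N0(back v1 [-])
[3] deliver 1→2 → N2(back v1 [-])
[4] deliver 1→3 → N3(back v1 [-])
[5] timeout(1) → N1(back v2 [-])
[6] deliver 1→3 → N3(back v2 [-])
[7] deliver 3→1 → ∅
[8] deliver 1→0 → N0(back v2 [-])
[9] deliver 0→1 → ∅
[10] crash(3) → N3(✗back v2 [-])
[11] propose(1,'q') → ∅
[12] deliver 1→3 → ∅
[13] deliver 3→1 → ∅
[14] recover(3) → N3(back v2 [-])
[15] deliver 3→0 → ∅
[16] deliver 2→1 → ∅
[17] deliver 3→2 → ∅
[18] deliver 1→2 → N2(prim v2 [-])
[19] timeout(3) → N3(prim v3 [-])
[20] deliver 3→0 → N0(back v3 [-])

2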